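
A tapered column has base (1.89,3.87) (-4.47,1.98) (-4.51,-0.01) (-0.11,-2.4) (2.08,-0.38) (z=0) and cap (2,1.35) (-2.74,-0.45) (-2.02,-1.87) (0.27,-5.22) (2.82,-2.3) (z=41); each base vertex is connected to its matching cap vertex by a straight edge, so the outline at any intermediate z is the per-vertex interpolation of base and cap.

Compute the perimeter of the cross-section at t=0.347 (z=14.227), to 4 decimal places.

Perimeter at t=0.347: 19.8113

Cross-section at t=0.347: each vertex is (1-t)·p0[i] + t·p1[i].
  v1: (1-0.347)·(1.89,3.87) + 0.347·(2,1.35) = (1.9282,2.9956)
  v2: (1-0.347)·(-4.47,1.98) + 0.347·(-2.74,-0.45) = (-3.8697,1.1368)
  v3: (1-0.347)·(-4.51,-0.01) + 0.347·(-2.02,-1.87) = (-3.6460,-0.6554)
  v4: (1-0.347)·(-0.11,-2.4) + 0.347·(0.27,-5.22) = (0.0219,-3.3785)
  v5: (1-0.347)·(2.08,-0.38) + 0.347·(2.82,-2.3) = (2.3368,-1.0462)
Perimeter = Σ |v_{i+1} − v_i|:
  edge 1→2: √(-5.7979² + -1.8588²) = 6.0885 (running 6.0885)
  edge 2→3: √(0.2237² + -1.7922²) = 1.8061 (running 7.8947)
  edge 3→4: √(3.6678² + -2.7231²) = 4.5682 (running 12.4628)
  edge 4→5: √(2.3149² + 2.3323²) = 3.2861 (running 15.7489)
  edge 5→1: √(-0.4086² + 4.0418²) = 4.0624 (running 19.8113)
Perimeter = 19.8113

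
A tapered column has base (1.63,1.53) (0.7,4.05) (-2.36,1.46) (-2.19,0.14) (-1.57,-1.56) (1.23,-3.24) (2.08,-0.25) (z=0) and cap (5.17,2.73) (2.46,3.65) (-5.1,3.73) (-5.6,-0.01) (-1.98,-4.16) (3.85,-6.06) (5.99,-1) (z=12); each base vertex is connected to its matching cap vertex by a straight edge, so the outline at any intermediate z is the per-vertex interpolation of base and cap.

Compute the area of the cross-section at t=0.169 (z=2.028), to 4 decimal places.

Cross-section at t=0.169: each vertex is (1-t)·p0[i] + t·p1[i].
  v1: (1-0.169)·(1.63,1.53) + 0.169·(5.17,2.73) = (2.2283,1.7328)
  v2: (1-0.169)·(0.7,4.05) + 0.169·(2.46,3.65) = (0.9974,3.9824)
  v3: (1-0.169)·(-2.36,1.46) + 0.169·(-5.1,3.73) = (-2.8231,1.8436)
  v4: (1-0.169)·(-2.19,0.14) + 0.169·(-5.6,-0.01) = (-2.7663,0.1147)
  v5: (1-0.169)·(-1.57,-1.56) + 0.169·(-1.98,-4.16) = (-1.6393,-1.9994)
  v6: (1-0.169)·(1.23,-3.24) + 0.169·(3.85,-6.06) = (1.6728,-3.7166)
  v7: (1-0.169)·(2.08,-0.25) + 0.169·(5.99,-1) = (2.7408,-0.3768)
Shoelace sum Σ(x_i·y_{i+1} − x_{i+1}·y_i):
  i=1: 2.2283·3.9824 − 0.9974·1.7328 = +7.1455 (running +7.1455)
  i=2: 0.9974·1.8436 − -2.8231·3.9824 = +13.0815 (running +20.2269)
  i=3: -2.8231·0.1147 − -2.7663·1.8436 = +4.7764 (running +25.0033)
  i=4: -2.7663·-1.9994 − -1.6393·0.1147 = +5.7189 (running +30.7221)
  i=5: -1.6393·-3.7166 − 1.6728·-1.9994 = +9.4371 (running +40.1592)
  i=6: 1.6728·-0.3768 − 2.7408·-3.7166 = +9.5561 (running +49.7154)
  i=7: 2.7408·1.7328 − 2.2283·-0.3768 = +5.5887 (running +55.3041)
Area = |Σ|/2 = |55.3041|/2 = 27.6521

Area at t=0.169: 27.6521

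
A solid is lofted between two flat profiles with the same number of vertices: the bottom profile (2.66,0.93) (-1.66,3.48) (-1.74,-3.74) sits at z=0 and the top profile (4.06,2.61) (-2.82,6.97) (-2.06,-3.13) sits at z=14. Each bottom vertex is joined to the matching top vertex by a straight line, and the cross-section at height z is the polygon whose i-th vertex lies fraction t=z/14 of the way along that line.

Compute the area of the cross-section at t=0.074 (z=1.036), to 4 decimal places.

Cross-section at t=0.074: each vertex is (1-t)·p0[i] + t·p1[i].
  v1: (1-0.074)·(2.66,0.93) + 0.074·(4.06,2.61) = (2.7636,1.0543)
  v2: (1-0.074)·(-1.66,3.48) + 0.074·(-2.82,6.97) = (-1.7458,3.7383)
  v3: (1-0.074)·(-1.74,-3.74) + 0.074·(-2.06,-3.13) = (-1.7637,-3.6949)
Shoelace sum Σ(x_i·y_{i+1} − x_{i+1}·y_i):
  i=1: 2.7636·3.7383 − -1.7458·1.0543 = +12.1717 (running +12.1717)
  i=2: -1.7458·-3.6949 − -1.7637·3.7383 = +13.0437 (running +25.2155)
  i=3: -1.7637·1.0543 − 2.7636·-3.6949 = +8.3516 (running +33.5671)
Area = |Σ|/2 = |33.5671|/2 = 16.7835

Area at t=0.074: 16.7835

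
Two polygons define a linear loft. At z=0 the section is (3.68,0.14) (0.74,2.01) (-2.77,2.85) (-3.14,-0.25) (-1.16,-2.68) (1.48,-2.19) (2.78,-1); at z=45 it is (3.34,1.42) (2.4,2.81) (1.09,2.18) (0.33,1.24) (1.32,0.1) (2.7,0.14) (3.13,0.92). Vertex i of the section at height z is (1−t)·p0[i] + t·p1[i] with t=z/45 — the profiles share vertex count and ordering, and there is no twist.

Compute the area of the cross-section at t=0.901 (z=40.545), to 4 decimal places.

Area at t=0.901: 6.5506

Cross-section at t=0.901: each vertex is (1-t)·p0[i] + t·p1[i].
  v1: (1-0.901)·(3.68,0.14) + 0.901·(3.34,1.42) = (3.3737,1.2933)
  v2: (1-0.901)·(0.74,2.01) + 0.901·(2.4,2.81) = (2.2357,2.7308)
  v3: (1-0.901)·(-2.77,2.85) + 0.901·(1.09,2.18) = (0.7079,2.2463)
  v4: (1-0.901)·(-3.14,-0.25) + 0.901·(0.33,1.24) = (-0.0135,1.0925)
  v5: (1-0.901)·(-1.16,-2.68) + 0.901·(1.32,0.1) = (1.0745,-0.1752)
  v6: (1-0.901)·(1.48,-2.19) + 0.901·(2.7,0.14) = (2.5792,-0.0907)
  v7: (1-0.901)·(2.78,-1) + 0.901·(3.13,0.92) = (3.0953,0.7299)
Shoelace sum Σ(x_i·y_{i+1} − x_{i+1}·y_i):
  i=1: 3.3737·2.7308 − 2.2357·1.2933 = +6.3215 (running +6.3215)
  i=2: 2.2357·2.2463 − 0.7079·2.7308 = +3.0890 (running +9.4105)
  i=3: 0.7079·1.0925 − -0.0135·2.2463 = +0.8037 (running +10.2142)
  i=4: -0.0135·-0.1752 − 1.0745·1.0925 = -1.1715 (running +9.0427)
  i=5: 1.0745·-0.0907 − 2.5792·-0.1752 = +0.3545 (running +9.3972)
  i=6: 2.5792·0.7299 − 3.0953·-0.0907 = +2.1633 (running +11.5605)
  i=7: 3.0953·1.2933 − 3.3737·0.7299 = +1.5407 (running +13.1011)
Area = |Σ|/2 = |13.1011|/2 = 6.5506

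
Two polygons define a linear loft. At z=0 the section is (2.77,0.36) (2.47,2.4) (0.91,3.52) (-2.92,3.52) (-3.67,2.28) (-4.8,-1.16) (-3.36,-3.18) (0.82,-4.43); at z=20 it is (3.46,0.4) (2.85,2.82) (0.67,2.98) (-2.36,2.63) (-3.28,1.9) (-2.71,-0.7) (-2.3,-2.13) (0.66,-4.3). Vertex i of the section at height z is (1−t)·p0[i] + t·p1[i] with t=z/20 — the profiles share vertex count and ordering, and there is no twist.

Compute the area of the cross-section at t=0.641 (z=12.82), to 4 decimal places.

Area at t=0.641: 36.7017

Cross-section at t=0.641: each vertex is (1-t)·p0[i] + t·p1[i].
  v1: (1-0.641)·(2.77,0.36) + 0.641·(3.46,0.4) = (3.2123,0.3856)
  v2: (1-0.641)·(2.47,2.4) + 0.641·(2.85,2.82) = (2.7136,2.6692)
  v3: (1-0.641)·(0.91,3.52) + 0.641·(0.67,2.98) = (0.7562,3.1739)
  v4: (1-0.641)·(-2.92,3.52) + 0.641·(-2.36,2.63) = (-2.5610,2.9495)
  v5: (1-0.641)·(-3.67,2.28) + 0.641·(-3.28,1.9) = (-3.4200,2.0364)
  v6: (1-0.641)·(-4.8,-1.16) + 0.641·(-2.71,-0.7) = (-3.4603,-0.8651)
  v7: (1-0.641)·(-3.36,-3.18) + 0.641·(-2.3,-2.13) = (-2.6805,-2.5069)
  v8: (1-0.641)·(0.82,-4.43) + 0.641·(0.66,-4.3) = (0.7174,-4.3467)
Shoelace sum Σ(x_i·y_{i+1} − x_{i+1}·y_i):
  i=1: 3.2123·2.6692 − 2.7136·0.3856 = +7.5278 (running +7.5278)
  i=2: 2.7136·3.1739 − 0.7562·2.6692 = +6.5942 (running +14.1220)
  i=3: 0.7562·2.9495 − -2.5610·3.1739 = +10.3587 (running +24.4807)
  i=4: -2.5610·2.0364 − -3.4200·2.9495 = +4.8720 (running +29.3527)
  i=5: -3.4200·-0.8651 − -3.4603·2.0364 = +10.0054 (running +39.3581)
  i=6: -3.4603·-2.5069 − -2.6805·-0.8651 = +6.3558 (running +45.7139)
  i=7: -2.6805·-4.3467 − 0.7174·-2.5069 = +13.4500 (running +59.1639)
  i=8: 0.7174·0.3856 − 3.2123·-4.3467 = +14.2394 (running +73.4034)
Area = |Σ|/2 = |73.4034|/2 = 36.7017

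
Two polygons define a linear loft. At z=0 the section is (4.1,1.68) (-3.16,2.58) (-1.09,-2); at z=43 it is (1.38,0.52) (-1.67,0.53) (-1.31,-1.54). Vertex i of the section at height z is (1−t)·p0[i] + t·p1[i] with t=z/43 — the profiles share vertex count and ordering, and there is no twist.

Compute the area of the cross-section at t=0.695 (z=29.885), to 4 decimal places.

Cross-section at t=0.695: each vertex is (1-t)·p0[i] + t·p1[i].
  v1: (1-0.695)·(4.1,1.68) + 0.695·(1.38,0.52) = (2.2096,0.8738)
  v2: (1-0.695)·(-3.16,2.58) + 0.695·(-1.67,0.53) = (-2.1245,1.1553)
  v3: (1-0.695)·(-1.09,-2) + 0.695·(-1.31,-1.54) = (-1.2429,-1.6803)
Shoelace sum Σ(x_i·y_{i+1} − x_{i+1}·y_i):
  i=1: 2.2096·1.1553 − -2.1245·0.8738 = +4.4090 (running +4.4090)
  i=2: -2.1245·-1.6803 − -1.2429·1.1553 = +5.0056 (running +9.4146)
  i=3: -1.2429·0.8738 − 2.2096·-1.6803 = +2.6267 (running +12.0413)
Area = |Σ|/2 = |12.0413|/2 = 6.0207

Area at t=0.695: 6.0207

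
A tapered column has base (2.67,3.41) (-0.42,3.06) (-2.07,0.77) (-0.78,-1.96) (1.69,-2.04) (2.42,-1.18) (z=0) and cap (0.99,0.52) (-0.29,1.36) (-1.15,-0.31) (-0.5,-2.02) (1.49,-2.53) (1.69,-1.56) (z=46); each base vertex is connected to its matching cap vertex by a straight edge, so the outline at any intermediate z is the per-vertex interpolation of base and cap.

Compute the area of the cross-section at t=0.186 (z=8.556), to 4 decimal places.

Area at t=0.186: 16.9338

Cross-section at t=0.186: each vertex is (1-t)·p0[i] + t·p1[i].
  v1: (1-0.186)·(2.67,3.41) + 0.186·(0.99,0.52) = (2.3575,2.8725)
  v2: (1-0.186)·(-0.42,3.06) + 0.186·(-0.29,1.36) = (-0.3958,2.7438)
  v3: (1-0.186)·(-2.07,0.77) + 0.186·(-1.15,-0.31) = (-1.8989,0.5691)
  v4: (1-0.186)·(-0.78,-1.96) + 0.186·(-0.5,-2.02) = (-0.7279,-1.9712)
  v5: (1-0.186)·(1.69,-2.04) + 0.186·(1.49,-2.53) = (1.6528,-2.1311)
  v6: (1-0.186)·(2.42,-1.18) + 0.186·(1.69,-1.56) = (2.2842,-1.2507)
Shoelace sum Σ(x_i·y_{i+1} − x_{i+1}·y_i):
  i=1: 2.3575·2.7438 − -0.3958·2.8725 = +7.6055 (running +7.6055)
  i=2: -0.3958·0.5691 − -1.8989·2.7438 = +4.9849 (running +12.5904)
  i=3: -1.8989·-1.9712 − -0.7279·0.5691 = +4.1573 (running +16.7477)
  i=4: -0.7279·-2.1311 − 1.6528·-1.9712 = +4.8092 (running +21.5569)
  i=5: 1.6528·-1.2507 − 2.2842·-2.1311 = +2.8009 (running +24.3578)
  i=6: 2.2842·2.8725 − 2.3575·-1.2507 = +9.5098 (running +33.8676)
Area = |Σ|/2 = |33.8676|/2 = 16.9338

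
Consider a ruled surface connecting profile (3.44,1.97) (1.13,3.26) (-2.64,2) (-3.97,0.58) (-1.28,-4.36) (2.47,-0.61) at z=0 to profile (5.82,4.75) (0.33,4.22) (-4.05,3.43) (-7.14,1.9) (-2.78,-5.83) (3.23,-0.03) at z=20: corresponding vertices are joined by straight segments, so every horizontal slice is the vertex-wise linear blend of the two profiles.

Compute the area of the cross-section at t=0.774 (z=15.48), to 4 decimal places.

Area at t=0.774: 59.7156

Cross-section at t=0.774: each vertex is (1-t)·p0[i] + t·p1[i].
  v1: (1-0.774)·(3.44,1.97) + 0.774·(5.82,4.75) = (5.2821,4.1217)
  v2: (1-0.774)·(1.13,3.26) + 0.774·(0.33,4.22) = (0.5108,4.0030)
  v3: (1-0.774)·(-2.64,2) + 0.774·(-4.05,3.43) = (-3.7313,3.1068)
  v4: (1-0.774)·(-3.97,0.58) + 0.774·(-7.14,1.9) = (-6.4236,1.6017)
  v5: (1-0.774)·(-1.28,-4.36) + 0.774·(-2.78,-5.83) = (-2.4410,-5.4978)
  v6: (1-0.774)·(2.47,-0.61) + 0.774·(3.23,-0.03) = (3.0582,-0.1611)
Shoelace sum Σ(x_i·y_{i+1} − x_{i+1}·y_i):
  i=1: 5.2821·4.0030 − 0.5108·4.1217 = +19.0392 (running +19.0392)
  i=2: 0.5108·3.1068 − -3.7313·4.0030 = +16.5237 (running +35.5628)
  i=3: -3.7313·1.6017 − -6.4236·3.1068 = +13.9805 (running +49.5433)
  i=4: -6.4236·-5.4978 − -2.4410·1.6017 = +39.2251 (running +88.7685)
  i=5: -2.4410·-0.1611 − 3.0582·-5.4978 = +17.2067 (running +105.9752)
  i=6: 3.0582·4.1217 − 5.2821·-0.1611 = +13.4561 (running +119.4312)
Area = |Σ|/2 = |119.4312|/2 = 59.7156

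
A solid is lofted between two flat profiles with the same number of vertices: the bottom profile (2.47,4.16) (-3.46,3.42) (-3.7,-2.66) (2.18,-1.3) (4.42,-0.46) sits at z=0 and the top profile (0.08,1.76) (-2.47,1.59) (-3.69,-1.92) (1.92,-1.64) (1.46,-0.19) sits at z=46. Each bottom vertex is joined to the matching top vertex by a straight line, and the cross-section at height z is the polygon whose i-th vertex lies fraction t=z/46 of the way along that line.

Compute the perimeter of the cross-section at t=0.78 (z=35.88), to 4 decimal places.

Perimeter at t=0.78: 17.4701

Cross-section at t=0.78: each vertex is (1-t)·p0[i] + t·p1[i].
  v1: (1-0.78)·(2.47,4.16) + 0.78·(0.08,1.76) = (0.6058,2.2880)
  v2: (1-0.78)·(-3.46,3.42) + 0.78·(-2.47,1.59) = (-2.6878,1.9926)
  v3: (1-0.78)·(-3.7,-2.66) + 0.78·(-3.69,-1.92) = (-3.6922,-2.0828)
  v4: (1-0.78)·(2.18,-1.3) + 0.78·(1.92,-1.64) = (1.9772,-1.5652)
  v5: (1-0.78)·(4.42,-0.46) + 0.78·(1.46,-0.19) = (2.1112,-0.2494)
Perimeter = Σ |v_{i+1} − v_i|:
  edge 1→2: √(-3.2936² + -0.2954²) = 3.3068 (running 3.3068)
  edge 2→3: √(-1.0044² + -4.0754²) = 4.1973 (running 7.5042)
  edge 3→4: √(5.6694² + 0.5176²) = 5.6930 (running 13.1971)
  edge 4→5: √(0.1340² + 1.3158²) = 1.3226 (running 14.5197)
  edge 5→1: √(-1.5054² + 2.5374²) = 2.9504 (running 17.4701)
Perimeter = 17.4701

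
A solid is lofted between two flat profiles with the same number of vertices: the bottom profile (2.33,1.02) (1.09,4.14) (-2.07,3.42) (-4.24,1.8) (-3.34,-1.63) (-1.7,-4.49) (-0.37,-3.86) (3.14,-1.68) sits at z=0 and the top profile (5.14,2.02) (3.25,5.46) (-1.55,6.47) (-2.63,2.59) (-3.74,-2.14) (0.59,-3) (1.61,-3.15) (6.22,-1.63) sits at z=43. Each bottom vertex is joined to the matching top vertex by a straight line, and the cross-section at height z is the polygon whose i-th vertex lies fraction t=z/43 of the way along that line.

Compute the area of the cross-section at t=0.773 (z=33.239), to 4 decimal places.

Cross-section at t=0.773: each vertex is (1-t)·p0[i] + t·p1[i].
  v1: (1-0.773)·(2.33,1.02) + 0.773·(5.14,2.02) = (4.5021,1.7930)
  v2: (1-0.773)·(1.09,4.14) + 0.773·(3.25,5.46) = (2.7597,5.1604)
  v3: (1-0.773)·(-2.07,3.42) + 0.773·(-1.55,6.47) = (-1.6680,5.7777)
  v4: (1-0.773)·(-4.24,1.8) + 0.773·(-2.63,2.59) = (-2.9955,2.4107)
  v5: (1-0.773)·(-3.34,-1.63) + 0.773·(-3.74,-2.14) = (-3.6492,-2.0242)
  v6: (1-0.773)·(-1.7,-4.49) + 0.773·(0.59,-3) = (0.0702,-3.3382)
  v7: (1-0.773)·(-0.37,-3.86) + 0.773·(1.61,-3.15) = (1.1605,-3.3112)
  v8: (1-0.773)·(3.14,-1.68) + 0.773·(6.22,-1.63) = (5.5208,-1.6413)
Shoelace sum Σ(x_i·y_{i+1} − x_{i+1}·y_i):
  i=1: 4.5021·5.1604 − 2.7597·1.7930 = +18.2845 (running +18.2845)
  i=2: 2.7597·5.7777 − -1.6680·5.1604 = +24.5522 (running +42.8367)
  i=3: -1.6680·2.4107 − -2.9955·5.7777 = +13.2857 (running +56.1223)
  i=4: -2.9955·-2.0242 − -3.6492·2.4107 = +14.8605 (running +70.9829)
  i=5: -3.6492·-3.3382 − 0.0702·-2.0242 = +12.3239 (running +83.3068)
  i=6: 0.0702·-3.3112 − 1.1605·-3.3382 = +3.6418 (running +86.9486)
  i=7: 1.1605·-1.6413 − 5.5208·-3.3112 = +16.3756 (running +103.3242)
  i=8: 5.5208·1.7930 − 4.5021·-1.6413 = +17.2884 (running +120.6126)
Area = |Σ|/2 = |120.6126|/2 = 60.3063

Area at t=0.773: 60.3063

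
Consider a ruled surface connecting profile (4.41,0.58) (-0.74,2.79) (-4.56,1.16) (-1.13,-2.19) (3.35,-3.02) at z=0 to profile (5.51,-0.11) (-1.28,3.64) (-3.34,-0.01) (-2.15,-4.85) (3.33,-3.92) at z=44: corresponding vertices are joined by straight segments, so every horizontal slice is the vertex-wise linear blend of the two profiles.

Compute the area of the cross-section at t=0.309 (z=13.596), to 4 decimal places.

Area at t=0.309: 36.1802

Cross-section at t=0.309: each vertex is (1-t)·p0[i] + t·p1[i].
  v1: (1-0.309)·(4.41,0.58) + 0.309·(5.51,-0.11) = (4.7499,0.3668)
  v2: (1-0.309)·(-0.74,2.79) + 0.309·(-1.28,3.64) = (-0.9069,3.0526)
  v3: (1-0.309)·(-4.56,1.16) + 0.309·(-3.34,-0.01) = (-4.1830,0.7985)
  v4: (1-0.309)·(-1.13,-2.19) + 0.309·(-2.15,-4.85) = (-1.4452,-3.0119)
  v5: (1-0.309)·(3.35,-3.02) + 0.309·(3.33,-3.92) = (3.3438,-3.2981)
Shoelace sum Σ(x_i·y_{i+1} − x_{i+1}·y_i):
  i=1: 4.7499·3.0526 − -0.9069·0.3668 = +14.8324 (running +14.8324)
  i=2: -0.9069·0.7985 − -4.1830·3.0526 = +12.0452 (running +26.8776)
  i=3: -4.1830·-3.0119 − -1.4452·0.7985 = +13.7529 (running +40.6305)
  i=4: -1.4452·-3.2981 − 3.3438·-3.0119 = +14.8377 (running +55.4683)
  i=5: 3.3438·0.3668 − 4.7499·-3.2981 = +16.8921 (running +72.3604)
Area = |Σ|/2 = |72.3604|/2 = 36.1802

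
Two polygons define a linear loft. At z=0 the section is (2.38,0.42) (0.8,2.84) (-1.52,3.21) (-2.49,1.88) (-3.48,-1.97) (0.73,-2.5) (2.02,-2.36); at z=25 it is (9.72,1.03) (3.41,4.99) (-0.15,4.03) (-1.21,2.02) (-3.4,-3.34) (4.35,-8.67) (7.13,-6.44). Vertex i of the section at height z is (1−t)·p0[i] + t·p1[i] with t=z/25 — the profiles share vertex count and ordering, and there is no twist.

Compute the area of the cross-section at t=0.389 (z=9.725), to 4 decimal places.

Cross-section at t=0.389: each vertex is (1-t)·p0[i] + t·p1[i].
  v1: (1-0.389)·(2.38,0.42) + 0.389·(9.72,1.03) = (5.2353,0.6573)
  v2: (1-0.389)·(0.8,2.84) + 0.389·(3.41,4.99) = (1.8153,3.6764)
  v3: (1-0.389)·(-1.52,3.21) + 0.389·(-0.15,4.03) = (-0.9871,3.5290)
  v4: (1-0.389)·(-2.49,1.88) + 0.389·(-1.21,2.02) = (-1.9921,1.9345)
  v5: (1-0.389)·(-3.48,-1.97) + 0.389·(-3.4,-3.34) = (-3.4489,-2.5029)
  v6: (1-0.389)·(0.73,-2.5) + 0.389·(4.35,-8.67) = (2.1382,-4.9001)
  v7: (1-0.389)·(2.02,-2.36) + 0.389·(7.13,-6.44) = (4.0078,-3.9471)
Shoelace sum Σ(x_i·y_{i+1} − x_{i+1}·y_i):
  i=1: 5.2353·3.6764 − 1.8153·0.6573 = +18.0535 (running +18.0535)
  i=2: 1.8153·3.5290 − -0.9871·3.6764 = +10.0349 (running +28.0884)
  i=3: -0.9871·1.9345 − -1.9921·3.5290 = +5.1206 (running +33.2090)
  i=4: -1.9921·-2.5029 − -3.4489·1.9345 = +11.6578 (running +44.8667)
  i=5: -3.4489·-4.9001 − 2.1382·-2.5029 = +22.2517 (running +67.1184)
  i=6: 2.1382·-3.9471 − 4.0078·-4.9001 = +11.1990 (running +78.3174)
  i=7: 4.0078·0.6573 − 5.2353·-3.9471 = +23.2985 (running +101.6159)
Area = |Σ|/2 = |101.6159|/2 = 50.8080

Area at t=0.389: 50.8080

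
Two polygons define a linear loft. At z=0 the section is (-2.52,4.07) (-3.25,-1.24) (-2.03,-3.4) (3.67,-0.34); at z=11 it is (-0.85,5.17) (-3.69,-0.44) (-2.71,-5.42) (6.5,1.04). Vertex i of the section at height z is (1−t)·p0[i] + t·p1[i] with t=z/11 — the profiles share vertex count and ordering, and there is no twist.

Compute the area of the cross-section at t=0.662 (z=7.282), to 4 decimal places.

Area at t=0.662: 42.6293

Cross-section at t=0.662: each vertex is (1-t)·p0[i] + t·p1[i].
  v1: (1-0.662)·(-2.52,4.07) + 0.662·(-0.85,5.17) = (-1.4145,4.7982)
  v2: (1-0.662)·(-3.25,-1.24) + 0.662·(-3.69,-0.44) = (-3.5413,-0.7104)
  v3: (1-0.662)·(-2.03,-3.4) + 0.662·(-2.71,-5.42) = (-2.4802,-4.7372)
  v4: (1-0.662)·(3.67,-0.34) + 0.662·(6.5,1.04) = (5.5435,0.5736)
Shoelace sum Σ(x_i·y_{i+1} − x_{i+1}·y_i):
  i=1: -1.4145·-0.7104 − -3.5413·4.7982 = +17.9966 (running +17.9966)
  i=2: -3.5413·-4.7372 − -2.4802·-0.7104 = +15.0140 (running +33.0106)
  i=3: -2.4802·0.5736 − 5.5435·-4.7372 = +24.8382 (running +57.8488)
  i=4: 5.5435·4.7982 − -1.4145·0.5736 = +27.4099 (running +85.2587)
Area = |Σ|/2 = |85.2587|/2 = 42.6293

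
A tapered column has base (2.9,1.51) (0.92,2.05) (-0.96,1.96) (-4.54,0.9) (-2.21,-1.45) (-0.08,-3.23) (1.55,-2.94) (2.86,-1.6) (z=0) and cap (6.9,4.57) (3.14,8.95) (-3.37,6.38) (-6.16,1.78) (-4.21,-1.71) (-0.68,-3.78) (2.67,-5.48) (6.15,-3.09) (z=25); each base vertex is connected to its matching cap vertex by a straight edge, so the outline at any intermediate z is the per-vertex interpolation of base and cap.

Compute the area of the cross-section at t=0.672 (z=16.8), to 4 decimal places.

Area at t=0.672: 84.4946

Cross-section at t=0.672: each vertex is (1-t)·p0[i] + t·p1[i].
  v1: (1-0.672)·(2.9,1.51) + 0.672·(6.9,4.57) = (5.5880,3.5663)
  v2: (1-0.672)·(0.92,2.05) + 0.672·(3.14,8.95) = (2.4118,6.6868)
  v3: (1-0.672)·(-0.96,1.96) + 0.672·(-3.37,6.38) = (-2.5795,4.9302)
  v4: (1-0.672)·(-4.54,0.9) + 0.672·(-6.16,1.78) = (-5.6286,1.4914)
  v5: (1-0.672)·(-2.21,-1.45) + 0.672·(-4.21,-1.71) = (-3.5540,-1.6247)
  v6: (1-0.672)·(-0.08,-3.23) + 0.672·(-0.68,-3.78) = (-0.4832,-3.5996)
  v7: (1-0.672)·(1.55,-2.94) + 0.672·(2.67,-5.48) = (2.3026,-4.6469)
  v8: (1-0.672)·(2.86,-1.6) + 0.672·(6.15,-3.09) = (5.0709,-2.6013)
Shoelace sum Σ(x_i·y_{i+1} − x_{i+1}·y_i):
  i=1: 5.5880·6.6868 − 2.4118·3.5663 = +28.7644 (running +28.7644)
  i=2: 2.4118·4.9302 − -2.5795·6.6868 = +29.1397 (running +57.9041)
  i=3: -2.5795·1.4914 − -5.6286·4.9302 = +23.9036 (running +81.8077)
  i=4: -5.6286·-1.6247 − -3.5540·1.4914 = +14.4453 (running +96.2529)
  i=5: -3.5540·-3.5996 − -0.4832·-1.6247 = +12.0079 (running +108.2609)
  i=6: -0.4832·-4.6469 − 2.3026·-3.5996 = +10.5340 (running +118.7948)
  i=7: 2.3026·-2.6013 − 5.0709·-4.6469 = +17.5740 (running +136.3688)
  i=8: 5.0709·3.5663 − 5.5880·-2.6013 = +32.6203 (running +168.9891)
Area = |Σ|/2 = |168.9891|/2 = 84.4946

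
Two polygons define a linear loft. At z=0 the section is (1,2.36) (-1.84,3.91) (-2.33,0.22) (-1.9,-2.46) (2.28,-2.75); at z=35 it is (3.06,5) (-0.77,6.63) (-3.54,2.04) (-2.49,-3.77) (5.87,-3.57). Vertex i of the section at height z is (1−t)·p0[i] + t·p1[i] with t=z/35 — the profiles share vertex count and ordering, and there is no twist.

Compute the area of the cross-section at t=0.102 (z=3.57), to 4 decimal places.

Area at t=0.102: 24.5761

Cross-section at t=0.102: each vertex is (1-t)·p0[i] + t·p1[i].
  v1: (1-0.102)·(1,2.36) + 0.102·(3.06,5) = (1.2101,2.6293)
  v2: (1-0.102)·(-1.84,3.91) + 0.102·(-0.77,6.63) = (-1.7309,4.1874)
  v3: (1-0.102)·(-2.33,0.22) + 0.102·(-3.54,2.04) = (-2.4534,0.4056)
  v4: (1-0.102)·(-1.9,-2.46) + 0.102·(-2.49,-3.77) = (-1.9602,-2.5936)
  v5: (1-0.102)·(2.28,-2.75) + 0.102·(5.87,-3.57) = (2.6462,-2.8336)
Shoelace sum Σ(x_i·y_{i+1} − x_{i+1}·y_i):
  i=1: 1.2101·4.1874 − -1.7309·2.6293 = +9.6182 (running +9.6182)
  i=2: -1.7309·0.4056 − -2.4534·4.1874 = +9.5714 (running +19.1897)
  i=3: -2.4534·-2.5936 − -1.9602·0.4056 = +7.1584 (running +26.3480)
  i=4: -1.9602·-2.8336 − 2.6462·-2.5936 = +12.4176 (running +38.7657)
  i=5: 2.6462·2.6293 − 1.2101·-2.8336 = +10.3866 (running +49.1523)
Area = |Σ|/2 = |49.1523|/2 = 24.5761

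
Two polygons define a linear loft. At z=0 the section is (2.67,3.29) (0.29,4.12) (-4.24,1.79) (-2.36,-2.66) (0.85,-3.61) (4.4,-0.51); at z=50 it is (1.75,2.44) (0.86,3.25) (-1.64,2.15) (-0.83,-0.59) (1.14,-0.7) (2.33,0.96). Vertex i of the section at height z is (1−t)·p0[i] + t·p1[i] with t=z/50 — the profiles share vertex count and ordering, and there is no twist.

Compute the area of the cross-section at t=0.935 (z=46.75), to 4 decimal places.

Area at t=0.935: 12.1671

Cross-section at t=0.935: each vertex is (1-t)·p0[i] + t·p1[i].
  v1: (1-0.935)·(2.67,3.29) + 0.935·(1.75,2.44) = (1.8098,2.4952)
  v2: (1-0.935)·(0.29,4.12) + 0.935·(0.86,3.25) = (0.8230,3.3066)
  v3: (1-0.935)·(-4.24,1.79) + 0.935·(-1.64,2.15) = (-1.8090,2.1266)
  v4: (1-0.935)·(-2.36,-2.66) + 0.935·(-0.83,-0.59) = (-0.9294,-0.7245)
  v5: (1-0.935)·(0.85,-3.61) + 0.935·(1.14,-0.7) = (1.1212,-0.8891)
  v6: (1-0.935)·(4.4,-0.51) + 0.935·(2.33,0.96) = (2.4646,0.8645)
Shoelace sum Σ(x_i·y_{i+1} − x_{i+1}·y_i):
  i=1: 1.8098·3.3066 − 0.8230·2.4952 = +3.9307 (running +3.9307)
  i=2: 0.8230·2.1266 − -1.8090·3.3066 = +7.7316 (running +11.6624)
  i=3: -1.8090·-0.7245 − -0.9294·2.1266 = +3.2873 (running +14.9496)
  i=4: -0.9294·-0.8891 − 1.1212·-0.7245 = +1.6387 (running +16.5884)
  i=5: 1.1212·0.8645 − 2.4646·-0.8891 = +3.1605 (running +19.7489)
  i=6: 2.4646·2.4952 − 1.8098·0.8645 = +4.5852 (running +24.3341)
Area = |Σ|/2 = |24.3341|/2 = 12.1671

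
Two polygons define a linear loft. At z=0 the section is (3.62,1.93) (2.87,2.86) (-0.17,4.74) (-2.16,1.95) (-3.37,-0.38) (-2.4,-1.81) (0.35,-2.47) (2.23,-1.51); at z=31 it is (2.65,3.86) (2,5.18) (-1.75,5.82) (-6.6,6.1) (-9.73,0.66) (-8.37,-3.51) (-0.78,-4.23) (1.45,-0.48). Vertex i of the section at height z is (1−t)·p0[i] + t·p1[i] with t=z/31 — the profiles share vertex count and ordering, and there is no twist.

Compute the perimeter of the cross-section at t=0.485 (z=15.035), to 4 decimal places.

Cross-section at t=0.485: each vertex is (1-t)·p0[i] + t·p1[i].
  v1: (1-0.485)·(3.62,1.93) + 0.485·(2.65,3.86) = (3.1496,2.8660)
  v2: (1-0.485)·(2.87,2.86) + 0.485·(2,5.18) = (2.4481,3.9852)
  v3: (1-0.485)·(-0.17,4.74) + 0.485·(-1.75,5.82) = (-0.9363,5.2638)
  v4: (1-0.485)·(-2.16,1.95) + 0.485·(-6.6,6.1) = (-4.3134,3.9627)
  v5: (1-0.485)·(-3.37,-0.38) + 0.485·(-9.73,0.66) = (-6.4546,0.1244)
  v6: (1-0.485)·(-2.4,-1.81) + 0.485·(-8.37,-3.51) = (-5.2954,-2.6345)
  v7: (1-0.485)·(0.35,-2.47) + 0.485·(-0.78,-4.23) = (-0.1981,-3.3236)
  v8: (1-0.485)·(2.23,-1.51) + 0.485·(1.45,-0.48) = (1.8517,-1.0105)
Perimeter = Σ |v_{i+1} − v_i|:
  edge 1→2: √(-0.7015² + 1.1191²) = 1.3208 (running 1.3208)
  edge 2→3: √(-3.3844² + 1.2786²) = 3.6178 (running 4.9387)
  edge 3→4: √(-3.3771² + -1.3011²) = 3.6191 (running 8.5577)
  edge 4→5: √(-2.1412² + -3.8383²) = 4.3952 (running 12.9529)
  edge 5→6: √(1.1592² + -2.7589²) = 2.9925 (running 15.9454)
  edge 6→7: √(5.0974² + -0.6891²) = 5.1438 (running 21.0892)
  edge 7→8: √(2.0497² + 2.3132²) = 3.0907 (running 24.1798)
  edge 8→1: √(1.2979² + 3.8765²) = 4.0880 (running 28.2678)
Perimeter = 28.2678

Perimeter at t=0.485: 28.2678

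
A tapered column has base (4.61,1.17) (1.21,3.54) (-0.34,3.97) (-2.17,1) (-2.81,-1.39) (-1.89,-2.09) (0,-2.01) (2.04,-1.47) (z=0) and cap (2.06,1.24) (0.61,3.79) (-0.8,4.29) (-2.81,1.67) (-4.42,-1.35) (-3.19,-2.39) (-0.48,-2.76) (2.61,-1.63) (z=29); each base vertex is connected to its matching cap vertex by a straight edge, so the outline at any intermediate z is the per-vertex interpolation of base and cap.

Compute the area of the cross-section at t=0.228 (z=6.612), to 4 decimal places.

Cross-section at t=0.228: each vertex is (1-t)·p0[i] + t·p1[i].
  v1: (1-0.228)·(4.61,1.17) + 0.228·(2.06,1.24) = (4.0286,1.1860)
  v2: (1-0.228)·(1.21,3.54) + 0.228·(0.61,3.79) = (1.0732,3.5970)
  v3: (1-0.228)·(-0.34,3.97) + 0.228·(-0.8,4.29) = (-0.4449,4.0430)
  v4: (1-0.228)·(-2.17,1) + 0.228·(-2.81,1.67) = (-2.3159,1.1528)
  v5: (1-0.228)·(-2.81,-1.39) + 0.228·(-4.42,-1.35) = (-3.1771,-1.3809)
  v6: (1-0.228)·(-1.89,-2.09) + 0.228·(-3.19,-2.39) = (-2.1864,-2.1584)
  v7: (1-0.228)·(0,-2.01) + 0.228·(-0.48,-2.76) = (-0.1094,-2.1810)
  v8: (1-0.228)·(2.04,-1.47) + 0.228·(2.61,-1.63) = (2.1700,-1.5065)
Shoelace sum Σ(x_i·y_{i+1} − x_{i+1}·y_i):
  i=1: 4.0286·3.5970 − 1.0732·1.1860 = +13.2181 (running +13.2181)
  i=2: 1.0732·4.0430 − -0.4449·3.5970 = +5.9391 (running +19.1572)
  i=3: -0.4449·1.1528 − -2.3159·4.0430 = +8.8503 (running +28.0076)
  i=4: -2.3159·-1.3809 − -3.1771·1.1528 = +6.8604 (running +34.8680)
  i=5: -3.1771·-2.1584 − -2.1864·-1.3809 = +3.8383 (running +38.7062)
  i=6: -2.1864·-2.1810 − -0.1094·-2.1584 = +4.5323 (running +43.2386)
  i=7: -0.1094·-1.5065 − 2.1700·-2.1810 = +4.8976 (running +48.1361)
  i=8: 2.1700·1.1860 − 4.0286·-1.5065 = +8.6425 (running +56.7786)
Area = |Σ|/2 = |56.7786|/2 = 28.3893

Area at t=0.228: 28.3893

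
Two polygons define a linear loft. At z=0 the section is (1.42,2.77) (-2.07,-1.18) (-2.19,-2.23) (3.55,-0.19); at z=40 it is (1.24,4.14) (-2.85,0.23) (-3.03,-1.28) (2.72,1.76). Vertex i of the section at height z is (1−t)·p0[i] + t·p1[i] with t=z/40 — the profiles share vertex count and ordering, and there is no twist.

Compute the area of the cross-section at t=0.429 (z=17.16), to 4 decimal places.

Area at t=0.429: 12.1227

Cross-section at t=0.429: each vertex is (1-t)·p0[i] + t·p1[i].
  v1: (1-0.429)·(1.42,2.77) + 0.429·(1.24,4.14) = (1.3428,3.3577)
  v2: (1-0.429)·(-2.07,-1.18) + 0.429·(-2.85,0.23) = (-2.4046,-0.5751)
  v3: (1-0.429)·(-2.19,-2.23) + 0.429·(-3.03,-1.28) = (-2.5504,-1.8224)
  v4: (1-0.429)·(3.55,-0.19) + 0.429·(2.72,1.76) = (3.1939,0.6466)
Shoelace sum Σ(x_i·y_{i+1} − x_{i+1}·y_i):
  i=1: 1.3428·-0.5751 − -2.4046·3.3577 = +7.3018 (running +7.3018)
  i=2: -2.4046·-1.8224 − -2.5504·-0.5751 = +2.9156 (running +10.2174)
  i=3: -2.5504·0.6466 − 3.1939·-1.8224 = +4.1718 (running +14.3892)
  i=4: 3.1939·3.3577 − 1.3428·0.6466 = +9.8562 (running +24.2454)
Area = |Σ|/2 = |24.2454|/2 = 12.1227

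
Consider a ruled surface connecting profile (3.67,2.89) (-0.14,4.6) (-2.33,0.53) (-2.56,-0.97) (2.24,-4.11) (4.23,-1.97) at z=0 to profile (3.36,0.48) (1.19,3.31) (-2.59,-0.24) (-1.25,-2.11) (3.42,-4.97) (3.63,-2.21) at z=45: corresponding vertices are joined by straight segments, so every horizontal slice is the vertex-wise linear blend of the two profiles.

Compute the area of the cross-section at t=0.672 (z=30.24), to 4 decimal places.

Cross-section at t=0.672: each vertex is (1-t)·p0[i] + t·p1[i].
  v1: (1-0.672)·(3.67,2.89) + 0.672·(3.36,0.48) = (3.4617,1.2705)
  v2: (1-0.672)·(-0.14,4.6) + 0.672·(1.19,3.31) = (0.7538,3.7331)
  v3: (1-0.672)·(-2.33,0.53) + 0.672·(-2.59,-0.24) = (-2.5047,0.0126)
  v4: (1-0.672)·(-2.56,-0.97) + 0.672·(-1.25,-2.11) = (-1.6797,-1.7361)
  v5: (1-0.672)·(2.24,-4.11) + 0.672·(3.42,-4.97) = (3.0330,-4.6879)
  v6: (1-0.672)·(4.23,-1.97) + 0.672·(3.63,-2.21) = (3.8268,-2.1313)
Shoelace sum Σ(x_i·y_{i+1} − x_{i+1}·y_i):
  i=1: 3.4617·3.7331 − 0.7538·1.2705 = +11.9652 (running +11.9652)
  i=2: 0.7538·0.0126 − -2.5047·3.7331 = +9.3599 (running +21.3251)
  i=3: -2.5047·-1.7361 − -1.6797·0.0126 = +4.3695 (running +25.6946)
  i=4: -1.6797·-4.6879 − 3.0330·-1.7361 = +13.1397 (running +38.8343)
  i=5: 3.0330·-2.1313 − 3.8268·-4.6879 = +11.4756 (running +50.3099)
  i=6: 3.8268·1.2705 − 3.4617·-2.1313 = +12.2397 (running +62.5496)
Area = |Σ|/2 = |62.5496|/2 = 31.2748

Area at t=0.672: 31.2748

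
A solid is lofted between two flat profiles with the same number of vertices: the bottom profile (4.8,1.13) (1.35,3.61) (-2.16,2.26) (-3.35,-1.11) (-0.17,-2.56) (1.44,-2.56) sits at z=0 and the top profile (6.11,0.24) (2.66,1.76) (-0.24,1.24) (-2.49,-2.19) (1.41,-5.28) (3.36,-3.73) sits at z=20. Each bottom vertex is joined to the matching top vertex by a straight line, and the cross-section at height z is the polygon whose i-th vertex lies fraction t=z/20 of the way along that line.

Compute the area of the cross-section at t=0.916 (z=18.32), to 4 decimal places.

Cross-section at t=0.916: each vertex is (1-t)·p0[i] + t·p1[i].
  v1: (1-0.916)·(4.8,1.13) + 0.916·(6.11,0.24) = (6.0000,0.3148)
  v2: (1-0.916)·(1.35,3.61) + 0.916·(2.66,1.76) = (2.5500,1.9154)
  v3: (1-0.916)·(-2.16,2.26) + 0.916·(-0.24,1.24) = (-0.4013,1.3257)
  v4: (1-0.916)·(-3.35,-1.11) + 0.916·(-2.49,-2.19) = (-2.5622,-2.0993)
  v5: (1-0.916)·(-0.17,-2.56) + 0.916·(1.41,-5.28) = (1.2773,-5.0515)
  v6: (1-0.916)·(1.44,-2.56) + 0.916·(3.36,-3.73) = (3.1987,-3.6317)
Shoelace sum Σ(x_i·y_{i+1} − x_{i+1}·y_i):
  i=1: 6.0000·1.9154 − 2.5500·0.3148 = +10.6897 (running +10.6897)
  i=2: 2.5500·1.3257 − -0.4013·1.9154 = +4.1490 (running +14.8387)
  i=3: -0.4013·-2.0993 − -2.5622·1.3257 = +4.2391 (running +19.0779)
  i=4: -2.5622·-5.0515 − 1.2773·-2.0993 = +15.6246 (running +34.7024)
  i=5: 1.2773·-3.6317 − 3.1987·-5.0515 = +11.5197 (running +46.2221)
  i=6: 3.1987·0.3148 − 6.0000·-3.6317 = +22.7970 (running +69.0191)
Area = |Σ|/2 = |69.0191|/2 = 34.5096

Area at t=0.916: 34.5096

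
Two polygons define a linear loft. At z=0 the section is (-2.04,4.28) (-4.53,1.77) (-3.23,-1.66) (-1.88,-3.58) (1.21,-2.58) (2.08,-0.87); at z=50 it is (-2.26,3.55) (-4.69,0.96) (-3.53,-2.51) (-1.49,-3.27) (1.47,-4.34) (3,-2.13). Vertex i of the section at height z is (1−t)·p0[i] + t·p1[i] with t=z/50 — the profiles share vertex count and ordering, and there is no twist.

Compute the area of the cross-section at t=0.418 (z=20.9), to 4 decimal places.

Area at t=0.418: 30.3981

Cross-section at t=0.418: each vertex is (1-t)·p0[i] + t·p1[i].
  v1: (1-0.418)·(-2.04,4.28) + 0.418·(-2.26,3.55) = (-2.1320,3.9749)
  v2: (1-0.418)·(-4.53,1.77) + 0.418·(-4.69,0.96) = (-4.5969,1.4314)
  v3: (1-0.418)·(-3.23,-1.66) + 0.418·(-3.53,-2.51) = (-3.3554,-2.0153)
  v4: (1-0.418)·(-1.88,-3.58) + 0.418·(-1.49,-3.27) = (-1.7170,-3.4504)
  v5: (1-0.418)·(1.21,-2.58) + 0.418·(1.47,-4.34) = (1.3187,-3.3157)
  v6: (1-0.418)·(2.08,-0.87) + 0.418·(3,-2.13) = (2.4646,-1.3967)
Shoelace sum Σ(x_i·y_{i+1} − x_{i+1}·y_i):
  i=1: -2.1320·1.4314 − -4.5969·3.9749 = +15.2202 (running +15.2202)
  i=2: -4.5969·-2.0153 − -3.3554·1.4314 = +14.0671 (running +29.2873)
  i=3: -3.3554·-3.4504 − -1.7170·-2.0153 = +8.1173 (running +37.4046)
  i=4: -1.7170·-3.3157 − 1.3187·-3.4504 = +10.2430 (running +47.6476)
  i=5: 1.3187·-1.3967 − 2.4646·-3.3157 = +6.3299 (running +53.9775)
  i=6: 2.4646·3.9749 − -2.1320·-1.3967 = +6.8186 (running +60.7961)
Area = |Σ|/2 = |60.7961|/2 = 30.3981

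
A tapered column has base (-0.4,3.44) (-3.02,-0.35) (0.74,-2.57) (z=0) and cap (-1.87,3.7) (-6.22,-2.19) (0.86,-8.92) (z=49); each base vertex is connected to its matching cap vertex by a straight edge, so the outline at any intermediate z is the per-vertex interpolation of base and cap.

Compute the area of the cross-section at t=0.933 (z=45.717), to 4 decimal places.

Cross-section at t=0.933: each vertex is (1-t)·p0[i] + t·p1[i].
  v1: (1-0.933)·(-0.4,3.44) + 0.933·(-1.87,3.7) = (-1.7715,3.6826)
  v2: (1-0.933)·(-3.02,-0.35) + 0.933·(-6.22,-2.19) = (-6.0056,-2.0667)
  v3: (1-0.933)·(0.74,-2.57) + 0.933·(0.86,-8.92) = (0.8520,-8.4946)
Shoelace sum Σ(x_i·y_{i+1} − x_{i+1}·y_i):
  i=1: -1.7715·-2.0667 − -6.0056·3.6826 = +25.7773 (running +25.7773)
  i=2: -6.0056·-8.4946 − 0.8520·-2.0667 = +52.7756 (running +78.5529)
  i=3: 0.8520·3.6826 − -1.7715·-8.4946 = -11.9108 (running +66.6422)
Area = |Σ|/2 = |66.6422|/2 = 33.3211

Area at t=0.933: 33.3211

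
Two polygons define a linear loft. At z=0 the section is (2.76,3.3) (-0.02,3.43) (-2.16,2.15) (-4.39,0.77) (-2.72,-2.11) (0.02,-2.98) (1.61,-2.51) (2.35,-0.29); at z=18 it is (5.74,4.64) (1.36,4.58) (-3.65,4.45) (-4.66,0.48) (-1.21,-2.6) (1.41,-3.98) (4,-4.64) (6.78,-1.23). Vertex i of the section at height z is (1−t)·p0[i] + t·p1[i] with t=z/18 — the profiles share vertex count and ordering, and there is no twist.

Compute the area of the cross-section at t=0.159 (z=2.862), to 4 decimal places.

Cross-section at t=0.159: each vertex is (1-t)·p0[i] + t·p1[i].
  v1: (1-0.159)·(2.76,3.3) + 0.159·(5.74,4.64) = (3.2338,3.5131)
  v2: (1-0.159)·(-0.02,3.43) + 0.159·(1.36,4.58) = (0.1994,3.6128)
  v3: (1-0.159)·(-2.16,2.15) + 0.159·(-3.65,4.45) = (-2.3969,2.5157)
  v4: (1-0.159)·(-4.39,0.77) + 0.159·(-4.66,0.48) = (-4.4329,0.7239)
  v5: (1-0.159)·(-2.72,-2.11) + 0.159·(-1.21,-2.6) = (-2.4799,-2.1879)
  v6: (1-0.159)·(0.02,-2.98) + 0.159·(1.41,-3.98) = (0.2410,-3.1390)
  v7: (1-0.159)·(1.61,-2.51) + 0.159·(4,-4.64) = (1.9900,-2.8487)
  v8: (1-0.159)·(2.35,-0.29) + 0.159·(6.78,-1.23) = (3.0544,-0.4395)
Shoelace sum Σ(x_i·y_{i+1} − x_{i+1}·y_i):
  i=1: 3.2338·3.6128 − 0.1994·3.5131 = +10.9827 (running +10.9827)
  i=2: 0.1994·2.5157 − -2.3969·3.6128 = +9.1614 (running +20.1441)
  i=3: -2.3969·0.7239 − -4.4329·2.5157 = +9.4168 (running +29.5609)
  i=4: -4.4329·-2.1879 − -2.4799·0.7239 = +11.4940 (running +41.0549)
  i=5: -2.4799·-3.1390 − 0.2410·-2.1879 = +8.3117 (running +49.3667)
  i=6: 0.2410·-2.8487 − 1.9900·-3.1390 = +5.5601 (running +54.9268)
  i=7: 1.9900·-0.4395 − 3.0544·-2.8487 = +7.8264 (running +62.7531)
  i=8: 3.0544·3.5131 − 3.2338·-0.4395 = +12.1513 (running +74.9045)
Area = |Σ|/2 = |74.9045|/2 = 37.4522

Area at t=0.159: 37.4522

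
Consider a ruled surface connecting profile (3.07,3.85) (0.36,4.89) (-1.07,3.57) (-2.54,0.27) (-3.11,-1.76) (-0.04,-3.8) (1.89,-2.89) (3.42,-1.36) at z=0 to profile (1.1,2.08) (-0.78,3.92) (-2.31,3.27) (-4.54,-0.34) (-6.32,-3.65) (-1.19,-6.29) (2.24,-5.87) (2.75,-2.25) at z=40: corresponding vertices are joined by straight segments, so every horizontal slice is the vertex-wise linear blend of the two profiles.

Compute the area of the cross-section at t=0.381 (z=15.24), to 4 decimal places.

Area at t=0.381: 45.6785

Cross-section at t=0.381: each vertex is (1-t)·p0[i] + t·p1[i].
  v1: (1-0.381)·(3.07,3.85) + 0.381·(1.1,2.08) = (2.3194,3.1756)
  v2: (1-0.381)·(0.36,4.89) + 0.381·(-0.78,3.92) = (-0.0743,4.5204)
  v3: (1-0.381)·(-1.07,3.57) + 0.381·(-2.31,3.27) = (-1.5424,3.4557)
  v4: (1-0.381)·(-2.54,0.27) + 0.381·(-4.54,-0.34) = (-3.3020,0.0376)
  v5: (1-0.381)·(-3.11,-1.76) + 0.381·(-6.32,-3.65) = (-4.3330,-2.4801)
  v6: (1-0.381)·(-0.04,-3.8) + 0.381·(-1.19,-6.29) = (-0.4781,-4.7487)
  v7: (1-0.381)·(1.89,-2.89) + 0.381·(2.24,-5.87) = (2.0234,-4.0254)
  v8: (1-0.381)·(3.42,-1.36) + 0.381·(2.75,-2.25) = (3.1647,-1.6991)
Shoelace sum Σ(x_i·y_{i+1} − x_{i+1}·y_i):
  i=1: 2.3194·4.5204 − -0.0743·3.1756 = +10.7209 (running +10.7209)
  i=2: -0.0743·3.4557 − -1.5424·4.5204 = +6.7156 (running +17.4365)
  i=3: -1.5424·0.0376 − -3.3020·3.4557 = +11.3527 (running +28.7892)
  i=4: -3.3020·-2.4801 − -4.3330·0.0376 = +8.3521 (running +37.1414)
  i=5: -4.3330·-4.7487 − -0.4781·-2.4801 = +19.3903 (running +56.5316)
  i=6: -0.4781·-4.0254 − 2.0234·-4.7487 = +11.5330 (running +68.0646)
  i=7: 2.0234·-1.6991 − 3.1647·-4.0254 = +9.3014 (running +77.3660)
  i=8: 3.1647·3.1756 − 2.3194·-1.6991 = +13.9909 (running +91.3570)
Area = |Σ|/2 = |91.3570|/2 = 45.6785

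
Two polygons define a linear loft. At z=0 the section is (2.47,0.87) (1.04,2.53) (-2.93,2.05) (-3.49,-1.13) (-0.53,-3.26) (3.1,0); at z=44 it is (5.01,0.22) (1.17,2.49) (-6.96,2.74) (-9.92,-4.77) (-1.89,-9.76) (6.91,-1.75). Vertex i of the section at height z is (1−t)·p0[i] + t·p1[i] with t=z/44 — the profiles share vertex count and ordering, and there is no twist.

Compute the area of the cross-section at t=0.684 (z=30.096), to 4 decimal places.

Cross-section at t=0.684: each vertex is (1-t)·p0[i] + t·p1[i].
  v1: (1-0.684)·(2.47,0.87) + 0.684·(5.01,0.22) = (4.2074,0.4254)
  v2: (1-0.684)·(1.04,2.53) + 0.684·(1.17,2.49) = (1.1289,2.5026)
  v3: (1-0.684)·(-2.93,2.05) + 0.684·(-6.96,2.74) = (-5.6865,2.5220)
  v4: (1-0.684)·(-3.49,-1.13) + 0.684·(-9.92,-4.77) = (-7.8881,-3.6198)
  v5: (1-0.684)·(-0.53,-3.26) + 0.684·(-1.89,-9.76) = (-1.4602,-7.7060)
  v6: (1-0.684)·(3.1,0) + 0.684·(6.91,-1.75) = (5.7060,-1.1970)
Shoelace sum Σ(x_i·y_{i+1} − x_{i+1}·y_i):
  i=1: 4.2074·2.5026 − 1.1289·0.4254 = +10.0493 (running +10.0493)
  i=2: 1.1289·2.5220 − -5.6865·2.5026 = +17.0784 (running +27.1277)
  i=3: -5.6865·-3.6198 − -7.8881·2.5220 = +40.4774 (running +67.6050)
  i=4: -7.8881·-7.7060 − -1.4602·-3.6198 = +55.5001 (running +123.1052)
  i=5: -1.4602·-1.1970 − 5.7060·-7.7060 = +45.7187 (running +168.8238)
  i=6: 5.7060·0.4254 − 4.2074·-1.1970 = +7.4636 (running +176.2874)
Area = |Σ|/2 = |176.2874|/2 = 88.1437

Area at t=0.684: 88.1437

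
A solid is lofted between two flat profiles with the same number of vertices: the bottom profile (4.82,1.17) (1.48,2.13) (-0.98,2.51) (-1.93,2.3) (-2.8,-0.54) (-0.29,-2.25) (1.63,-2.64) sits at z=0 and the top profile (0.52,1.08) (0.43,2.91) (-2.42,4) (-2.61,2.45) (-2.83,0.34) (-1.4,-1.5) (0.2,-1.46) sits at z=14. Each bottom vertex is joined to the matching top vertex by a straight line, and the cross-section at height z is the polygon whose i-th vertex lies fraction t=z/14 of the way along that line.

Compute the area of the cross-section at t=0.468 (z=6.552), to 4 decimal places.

Cross-section at t=0.468: each vertex is (1-t)·p0[i] + t·p1[i].
  v1: (1-0.468)·(4.82,1.17) + 0.468·(0.52,1.08) = (2.8076,1.1279)
  v2: (1-0.468)·(1.48,2.13) + 0.468·(0.43,2.91) = (0.9886,2.4950)
  v3: (1-0.468)·(-0.98,2.51) + 0.468·(-2.42,4) = (-1.6539,3.2073)
  v4: (1-0.468)·(-1.93,2.3) + 0.468·(-2.61,2.45) = (-2.2482,2.3702)
  v5: (1-0.468)·(-2.8,-0.54) + 0.468·(-2.83,0.34) = (-2.8140,-0.1282)
  v6: (1-0.468)·(-0.29,-2.25) + 0.468·(-1.4,-1.5) = (-0.8095,-1.8990)
  v7: (1-0.468)·(1.63,-2.64) + 0.468·(0.2,-1.46) = (0.9608,-2.0878)
Shoelace sum Σ(x_i·y_{i+1} − x_{i+1}·y_i):
  i=1: 2.8076·2.4950 − 0.9886·1.1279 = +5.8901 (running +5.8901)
  i=2: 0.9886·3.2073 − -1.6539·2.4950 = +7.2974 (running +13.1874)
  i=3: -1.6539·2.3702 − -2.2482·3.2073 = +3.2907 (running +16.4781)
  i=4: -2.2482·-0.1282 − -2.8140·2.3702 = +6.9580 (running +23.4361)
  i=5: -2.8140·-1.8990 − -0.8095·-0.1282 = +5.2401 (running +28.6762)
  i=6: -0.8095·-2.0878 − 0.9608·-1.8990 = +3.5145 (running +32.1907)
  i=7: 0.9608·1.1279 − 2.8076·-2.0878 = +6.9452 (running +39.1359)
Area = |Σ|/2 = |39.1359|/2 = 19.5680

Area at t=0.468: 19.5680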